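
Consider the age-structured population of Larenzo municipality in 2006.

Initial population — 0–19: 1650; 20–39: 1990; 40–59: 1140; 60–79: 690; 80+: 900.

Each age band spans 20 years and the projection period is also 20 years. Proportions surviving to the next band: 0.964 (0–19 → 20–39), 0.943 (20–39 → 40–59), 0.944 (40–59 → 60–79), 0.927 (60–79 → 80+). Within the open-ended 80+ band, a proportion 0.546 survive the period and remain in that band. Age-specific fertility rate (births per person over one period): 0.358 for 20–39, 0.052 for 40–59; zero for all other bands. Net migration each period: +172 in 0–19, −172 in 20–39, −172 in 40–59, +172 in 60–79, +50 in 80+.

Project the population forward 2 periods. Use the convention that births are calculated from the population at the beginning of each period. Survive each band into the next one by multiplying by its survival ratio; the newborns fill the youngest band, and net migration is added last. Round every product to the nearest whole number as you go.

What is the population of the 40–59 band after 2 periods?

1166

Period 1:
Births: 1990 × 0.358 = 712, 1140 × 0.052 = 59 ⇒ total 771
20–39: 1650 × 0.964 = 1591
40–59: 1990 × 0.943 = 1877
60–79: 1140 × 0.944 = 1076
80+: 690 × 0.927 + 900 × 0.546 = 640 + 491 = 1131
Net migration: 0–19 + 172 → 943; 20–39 − 172 → 1419; 40–59 − 172 → 1705; 60–79 + 172 → 1248; 80+ + 50 → 1181
End of period: [943, 1419, 1705, 1248, 1181]
Period 2:
Births: 1419 × 0.358 = 508, 1705 × 0.052 = 89 ⇒ total 597
20–39: 943 × 0.964 = 909
40–59: 1419 × 0.943 = 1338
60–79: 1705 × 0.944 = 1610
80+: 1248 × 0.927 + 1181 × 0.546 = 1157 + 645 = 1802
Net migration: 0–19 + 172 → 769; 20–39 − 172 → 737; 40–59 − 172 → 1166; 60–79 + 172 → 1782; 80+ + 50 → 1852
End of period: [769, 737, 1166, 1782, 1852]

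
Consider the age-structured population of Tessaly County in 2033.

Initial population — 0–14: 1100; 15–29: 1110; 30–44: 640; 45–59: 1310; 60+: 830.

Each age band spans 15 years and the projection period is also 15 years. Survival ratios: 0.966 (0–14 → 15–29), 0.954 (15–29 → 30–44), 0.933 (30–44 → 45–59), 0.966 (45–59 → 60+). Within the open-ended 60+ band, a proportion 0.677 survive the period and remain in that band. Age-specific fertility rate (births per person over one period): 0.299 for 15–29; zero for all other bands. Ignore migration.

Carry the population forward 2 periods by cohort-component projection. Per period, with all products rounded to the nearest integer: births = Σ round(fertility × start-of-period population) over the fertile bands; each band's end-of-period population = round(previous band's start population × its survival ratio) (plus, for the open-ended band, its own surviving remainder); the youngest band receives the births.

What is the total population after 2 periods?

4455

(Bands numbered youngest = 1 to oldest = 5.)
Period 1:
Births: 1110 * 0.299 = 332
Band 2: 1100 * 0.966 = 1063
Band 3: 1110 * 0.954 = 1059
Band 4: 640 * 0.933 = 597
Band 5: 1310 * 0.966 + 830 * 0.677 = 1265 + 562 = 1827
Giving 332 / 1063 / 1059 / 597 / 1827.
Period 2:
Births: 1063 * 0.299 = 318
Band 2: 332 * 0.966 = 321
Band 3: 1063 * 0.954 = 1014
Band 4: 1059 * 0.933 = 988
Band 5: 597 * 0.966 + 1827 * 0.677 = 577 + 1237 = 1814
Giving 318 / 321 / 1014 / 988 / 1814.
Total after period 2: 318 + 321 + 1014 + 988 + 1814 = 4455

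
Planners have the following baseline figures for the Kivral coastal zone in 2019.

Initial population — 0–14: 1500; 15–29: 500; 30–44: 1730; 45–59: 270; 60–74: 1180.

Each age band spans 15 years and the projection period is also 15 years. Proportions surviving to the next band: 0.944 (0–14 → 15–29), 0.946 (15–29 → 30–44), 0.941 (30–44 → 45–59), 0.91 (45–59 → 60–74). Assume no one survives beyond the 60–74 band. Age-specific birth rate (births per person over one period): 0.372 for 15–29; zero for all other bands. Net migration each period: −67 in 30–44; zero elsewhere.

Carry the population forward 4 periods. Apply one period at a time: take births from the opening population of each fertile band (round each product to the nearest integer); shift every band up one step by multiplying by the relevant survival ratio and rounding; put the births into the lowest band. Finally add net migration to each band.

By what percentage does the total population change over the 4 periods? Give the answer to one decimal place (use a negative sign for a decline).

Call the bands 1 to 5, youngest first.
Period 1:
Births: 500 × 0.372 = 186
Band 2: 1500 × 0.944 = 1416
Band 3: 500 × 0.946 = 473
Band 4: 1730 × 0.941 = 1628
Band 5: 270 × 0.91 = 246
Net migration: Band 3 − 67 → 406
Giving 186 / 1416 / 406 / 1628 / 246.
Period 2:
Births: 1416 × 0.372 = 527
Band 2: 186 × 0.944 = 176
Band 3: 1416 × 0.946 = 1340
Band 4: 406 × 0.941 = 382
Band 5: 1628 × 0.91 = 1481
Net migration: Band 3 − 67 → 1273
Giving 527 / 176 / 1273 / 382 / 1481.
Period 3:
Births: 176 × 0.372 = 65
Band 2: 527 × 0.944 = 497
Band 3: 176 × 0.946 = 166
Band 4: 1273 × 0.941 = 1198
Band 5: 382 × 0.91 = 348
Net migration: Band 3 − 67 → 99
Giving 65 / 497 / 99 / 1198 / 348.
Period 4:
Births: 497 × 0.372 = 185
Band 2: 65 × 0.944 = 61
Band 3: 497 × 0.946 = 470
Band 4: 99 × 0.941 = 93
Band 5: 1198 × 0.91 = 1090
Net migration: Band 3 − 67 → 403
Giving 185 / 61 / 403 / 93 / 1090.
Total: 5180 → 1832; change = -3348; percentage change = -64.6%

-64.6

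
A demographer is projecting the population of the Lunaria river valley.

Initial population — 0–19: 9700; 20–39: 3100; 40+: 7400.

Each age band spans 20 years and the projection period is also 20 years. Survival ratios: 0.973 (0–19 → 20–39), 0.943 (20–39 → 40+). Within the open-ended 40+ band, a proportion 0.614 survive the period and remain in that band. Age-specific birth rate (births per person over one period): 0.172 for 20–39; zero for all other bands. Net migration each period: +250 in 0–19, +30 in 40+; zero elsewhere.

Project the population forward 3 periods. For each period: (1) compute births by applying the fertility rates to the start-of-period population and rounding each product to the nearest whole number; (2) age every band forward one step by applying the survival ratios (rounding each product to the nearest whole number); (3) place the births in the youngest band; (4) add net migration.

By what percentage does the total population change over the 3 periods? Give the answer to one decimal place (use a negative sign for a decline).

— Period 1 —
Births: 3100 * 0.172 = 533
20–39: 9700 * 0.973 = 9438
40+: 3100 * 0.943 + 7400 * 0.614 = 2923 + 4544 = 7467
Net migration: 0–19 + 250 → 783; 40+ + 30 → 7497
Giving 783 / 9438 / 7497.
— Period 2 —
Births: 9438 * 0.172 = 1623
20–39: 783 * 0.973 = 762
40+: 9438 * 0.943 + 7497 * 0.614 = 8900 + 4603 = 13503
Net migration: 0–19 + 250 → 1873; 40+ + 30 → 13533
Giving 1873 / 762 / 13533.
— Period 3 —
Births: 762 * 0.172 = 131
20–39: 1873 * 0.973 = 1822
40+: 762 * 0.943 + 13533 * 0.614 = 719 + 8309 = 9028
Net migration: 0–19 + 250 → 381; 40+ + 30 → 9058
Giving 381 / 1822 / 9058.
Total: 20200 → 11261; change = -8939; percentage change = -44.3%

-44.3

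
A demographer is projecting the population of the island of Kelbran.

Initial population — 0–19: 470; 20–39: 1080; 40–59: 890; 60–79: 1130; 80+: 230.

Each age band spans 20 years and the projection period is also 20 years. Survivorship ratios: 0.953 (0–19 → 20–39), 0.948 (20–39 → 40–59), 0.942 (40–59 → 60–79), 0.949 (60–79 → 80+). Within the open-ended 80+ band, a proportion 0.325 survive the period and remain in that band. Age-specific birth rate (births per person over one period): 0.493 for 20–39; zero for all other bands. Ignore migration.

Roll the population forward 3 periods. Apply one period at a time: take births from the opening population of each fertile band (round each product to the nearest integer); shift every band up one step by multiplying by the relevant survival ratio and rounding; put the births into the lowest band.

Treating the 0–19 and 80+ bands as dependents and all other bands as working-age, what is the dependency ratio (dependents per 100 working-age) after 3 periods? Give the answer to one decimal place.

141.6

[period 1]
Births: 1080 × 0.493 = 532
20–39: 470 × 0.953 = 448
40–59: 1080 × 0.948 = 1024
60–79: 890 × 0.942 = 838
80+: 1130 × 0.949 + 230 × 0.325 = 1072 + 75 = 1147
Population now: 0–19=532, 20–39=448, 40–59=1024, 60–79=838, 80+=1147
[period 2]
Births: 448 × 0.493 = 221
20–39: 532 × 0.953 = 507
40–59: 448 × 0.948 = 425
60–79: 1024 × 0.942 = 965
80+: 838 × 0.949 + 1147 × 0.325 = 795 + 373 = 1168
Population now: 0–19=221, 20–39=507, 40–59=425, 60–79=965, 80+=1168
[period 3]
Births: 507 × 0.493 = 250
20–39: 221 × 0.953 = 211
40–59: 507 × 0.948 = 481
60–79: 425 × 0.942 = 400
80+: 965 × 0.949 + 1168 × 0.325 = 916 + 380 = 1296
Population now: 0–19=250, 20–39=211, 40–59=481, 60–79=400, 80+=1296
Dependents (band 0–19 + band 80+) = 250 + 1296 = 1546; working-age = 1092; ratio = 1546/1092 × 100 = 141.6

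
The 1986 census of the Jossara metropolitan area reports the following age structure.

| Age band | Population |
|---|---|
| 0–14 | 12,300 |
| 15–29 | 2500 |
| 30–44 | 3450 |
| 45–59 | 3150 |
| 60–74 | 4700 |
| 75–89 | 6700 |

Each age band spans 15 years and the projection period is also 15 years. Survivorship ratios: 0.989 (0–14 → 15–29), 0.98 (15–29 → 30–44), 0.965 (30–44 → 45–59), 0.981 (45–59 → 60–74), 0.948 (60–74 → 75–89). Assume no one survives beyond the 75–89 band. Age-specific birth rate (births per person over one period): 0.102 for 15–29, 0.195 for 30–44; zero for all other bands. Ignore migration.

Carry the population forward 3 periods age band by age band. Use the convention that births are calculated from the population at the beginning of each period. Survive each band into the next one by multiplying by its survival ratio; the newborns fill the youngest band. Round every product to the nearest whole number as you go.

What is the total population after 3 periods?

21939

Call the bands 1 to 6, youngest first.
— Period 1 —
Births: 2500 × 0.102 = 255  |  3450 × 0.195 = 673 → 928
Band 2: 12300 × 0.989 = 12165
Band 3: 2500 × 0.98 = 2450
Band 4: 3450 × 0.965 = 3329
Band 5: 3150 × 0.981 = 3090
Band 6: 4700 × 0.948 = 4456
Giving 928 / 12165 / 2450 / 3329 / 3090 / 4456.
— Period 2 —
Births: 12165 × 0.102 = 1241  |  2450 × 0.195 = 478 → 1719
Band 2: 928 × 0.989 = 918
Band 3: 12165 × 0.98 = 11922
Band 4: 2450 × 0.965 = 2364
Band 5: 3329 × 0.981 = 3266
Band 6: 3090 × 0.948 = 2929
Giving 1719 / 918 / 11922 / 2364 / 3266 / 2929.
— Period 3 —
Births: 918 × 0.102 = 94  |  11922 × 0.195 = 2325 → 2419
Band 2: 1719 × 0.989 = 1700
Band 3: 918 × 0.98 = 900
Band 4: 11922 × 0.965 = 11505
Band 5: 2364 × 0.981 = 2319
Band 6: 3266 × 0.948 = 3096
Giving 2419 / 1700 / 900 / 11505 / 2319 / 3096.
Total after period 3: 2419 + 1700 + 900 + 11505 + 2319 + 3096 = 21939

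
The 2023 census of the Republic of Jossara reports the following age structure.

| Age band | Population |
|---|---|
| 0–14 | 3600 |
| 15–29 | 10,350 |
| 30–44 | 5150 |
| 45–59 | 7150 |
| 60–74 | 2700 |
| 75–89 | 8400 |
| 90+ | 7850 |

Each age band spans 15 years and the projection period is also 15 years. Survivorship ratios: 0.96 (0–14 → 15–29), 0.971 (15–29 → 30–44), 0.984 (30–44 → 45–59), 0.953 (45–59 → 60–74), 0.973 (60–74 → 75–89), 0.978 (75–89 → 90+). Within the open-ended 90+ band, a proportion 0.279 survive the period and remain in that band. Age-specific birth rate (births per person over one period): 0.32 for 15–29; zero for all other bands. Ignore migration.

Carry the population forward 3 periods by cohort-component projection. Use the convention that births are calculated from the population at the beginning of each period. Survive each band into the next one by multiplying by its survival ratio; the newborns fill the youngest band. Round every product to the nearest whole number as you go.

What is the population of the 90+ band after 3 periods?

8011

Call the bands 1 to 7, youngest first.
[period 1]
Births: 10350 × 0.32 = 3312
Band 2: 3600 × 0.96 = 3456
Band 3: 10350 × 0.971 = 10050
Band 4: 5150 × 0.984 = 5068
Band 5: 7150 × 0.953 = 6814
Band 6: 2700 × 0.973 = 2627
Band 7: 8400 × 0.978 + 7850 × 0.279 = 8215 + 2190 = 10405
Population now: 0–14=3312, 15–29=3456, 30–44=10050, 45–59=5068, 60–74=6814, 75–89=2627, 90+=10405
[period 2]
Births: 3456 × 0.32 = 1106
Band 2: 3312 × 0.96 = 3180
Band 3: 3456 × 0.971 = 3356
Band 4: 10050 × 0.984 = 9889
Band 5: 5068 × 0.953 = 4830
Band 6: 6814 × 0.973 = 6630
Band 7: 2627 × 0.978 + 10405 × 0.279 = 2569 + 2903 = 5472
Population now: 0–14=1106, 15–29=3180, 30–44=3356, 45–59=9889, 60–74=4830, 75–89=6630, 90+=5472
[period 3]
Births: 3180 × 0.32 = 1018
Band 2: 1106 × 0.96 = 1062
Band 3: 3180 × 0.971 = 3088
Band 4: 3356 × 0.984 = 3302
Band 5: 9889 × 0.953 = 9424
Band 6: 4830 × 0.973 = 4700
Band 7: 6630 × 0.978 + 5472 × 0.279 = 6484 + 1527 = 8011
Population now: 0–14=1018, 15–29=1062, 30–44=3088, 45–59=3302, 60–74=9424, 75–89=4700, 90+=8011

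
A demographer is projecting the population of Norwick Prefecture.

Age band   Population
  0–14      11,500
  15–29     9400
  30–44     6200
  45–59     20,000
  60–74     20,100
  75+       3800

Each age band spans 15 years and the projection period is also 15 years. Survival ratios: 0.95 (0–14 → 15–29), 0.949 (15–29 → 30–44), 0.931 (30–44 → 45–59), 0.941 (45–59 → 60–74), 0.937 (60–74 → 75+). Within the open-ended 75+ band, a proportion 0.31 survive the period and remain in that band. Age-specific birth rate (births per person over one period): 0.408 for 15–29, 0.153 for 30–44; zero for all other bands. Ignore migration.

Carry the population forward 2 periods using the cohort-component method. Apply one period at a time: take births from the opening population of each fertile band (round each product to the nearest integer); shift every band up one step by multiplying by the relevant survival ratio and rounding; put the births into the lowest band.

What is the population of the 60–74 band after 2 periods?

Call the groups 1 to 6, youngest first.
Period 1.
Births: 9400 × 0.408 = 3835 ; 6200 × 0.153 = 949 ⇒ total 4784
Group 2: 11500 × 0.95 = 10925
Group 3: 9400 × 0.949 = 8921
Group 4: 6200 × 0.931 = 5772
Group 5: 20000 × 0.941 = 18820
Group 6: 20100 × 0.937 + 3800 × 0.31 = 18834 + 1178 = 20012
Population now: 0–14=4784, 15–29=10925, 30–44=8921, 45–59=5772, 60–74=18820, 75+=20012
Period 2.
Births: 10925 × 0.408 = 4457 ; 8921 × 0.153 = 1365 ⇒ total 5822
Group 2: 4784 × 0.95 = 4545
Group 3: 10925 × 0.949 = 10368
Group 4: 8921 × 0.931 = 8305
Group 5: 5772 × 0.941 = 5431
Group 6: 18820 × 0.937 + 20012 × 0.31 = 17634 + 6204 = 23838
Population now: 0–14=5822, 15–29=4545, 30–44=10368, 45–59=8305, 60–74=5431, 75+=23838

5431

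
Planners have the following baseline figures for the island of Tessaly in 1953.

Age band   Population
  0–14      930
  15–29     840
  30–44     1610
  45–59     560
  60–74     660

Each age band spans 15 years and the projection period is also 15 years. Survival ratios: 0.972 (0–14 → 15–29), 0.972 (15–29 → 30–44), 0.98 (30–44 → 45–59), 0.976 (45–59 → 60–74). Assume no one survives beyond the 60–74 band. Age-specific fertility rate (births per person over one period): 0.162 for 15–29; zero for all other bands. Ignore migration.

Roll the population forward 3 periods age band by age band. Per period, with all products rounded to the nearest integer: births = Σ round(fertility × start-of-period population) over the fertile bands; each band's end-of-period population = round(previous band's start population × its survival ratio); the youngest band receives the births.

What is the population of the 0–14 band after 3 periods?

(Bands numbered youngest = 1 to oldest = 5.)
[period 1]
Births: 840 * 0.162 = 136
Band 2: 930 * 0.972 = 904
Band 3: 840 * 0.972 = 816
Band 4: 1610 * 0.98 = 1578
Band 5: 560 * 0.976 = 547
End of period: [136, 904, 816, 1578, 547]
[period 2]
Births: 904 * 0.162 = 146
Band 2: 136 * 0.972 = 132
Band 3: 904 * 0.972 = 879
Band 4: 816 * 0.98 = 800
Band 5: 1578 * 0.976 = 1540
End of period: [146, 132, 879, 800, 1540]
[period 3]
Births: 132 * 0.162 = 21
Band 2: 146 * 0.972 = 142
Band 3: 132 * 0.972 = 128
Band 4: 879 * 0.98 = 861
Band 5: 800 * 0.976 = 781
End of period: [21, 142, 128, 861, 781]

21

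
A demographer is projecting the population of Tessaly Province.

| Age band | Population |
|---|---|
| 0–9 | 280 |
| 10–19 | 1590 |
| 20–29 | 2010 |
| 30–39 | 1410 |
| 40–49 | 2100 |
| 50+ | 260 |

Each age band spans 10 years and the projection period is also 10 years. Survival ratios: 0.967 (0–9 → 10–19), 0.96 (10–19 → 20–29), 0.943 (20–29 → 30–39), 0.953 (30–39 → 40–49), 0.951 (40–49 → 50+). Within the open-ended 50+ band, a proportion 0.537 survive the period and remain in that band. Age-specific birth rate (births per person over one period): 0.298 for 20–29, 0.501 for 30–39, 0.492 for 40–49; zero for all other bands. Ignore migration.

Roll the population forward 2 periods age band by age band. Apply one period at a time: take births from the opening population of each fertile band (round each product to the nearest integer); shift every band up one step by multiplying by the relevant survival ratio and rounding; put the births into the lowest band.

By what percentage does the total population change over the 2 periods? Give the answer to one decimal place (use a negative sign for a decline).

34.1

Call the bands 1 to 6, youngest first.
Period 1:
Births: 2010 × 0.298 = 599 ; 1410 × 0.501 = 706 ; 2100 × 0.492 = 1033 → total 2338
Band 2: 280 × 0.967 = 271
Band 3: 1590 × 0.96 = 1526
Band 4: 2010 × 0.943 = 1895
Band 5: 1410 × 0.953 = 1344
Band 6: 2100 × 0.951 + 260 × 0.537 = 1997 + 140 = 2137
Giving 2338 / 271 / 1526 / 1895 / 1344 / 2137.
Period 2:
Births: 1526 × 0.298 = 455 ; 1895 × 0.501 = 949 ; 1344 × 0.492 = 661 → total 2065
Band 2: 2338 × 0.967 = 2261
Band 3: 271 × 0.96 = 260
Band 4: 1526 × 0.943 = 1439
Band 5: 1895 × 0.953 = 1806
Band 6: 1344 × 0.951 + 2137 × 0.537 = 1278 + 1148 = 2426
Giving 2065 / 2261 / 260 / 1439 / 1806 / 2426.
Total: 7650 → 10257; change = 2607; percentage change = 34.1%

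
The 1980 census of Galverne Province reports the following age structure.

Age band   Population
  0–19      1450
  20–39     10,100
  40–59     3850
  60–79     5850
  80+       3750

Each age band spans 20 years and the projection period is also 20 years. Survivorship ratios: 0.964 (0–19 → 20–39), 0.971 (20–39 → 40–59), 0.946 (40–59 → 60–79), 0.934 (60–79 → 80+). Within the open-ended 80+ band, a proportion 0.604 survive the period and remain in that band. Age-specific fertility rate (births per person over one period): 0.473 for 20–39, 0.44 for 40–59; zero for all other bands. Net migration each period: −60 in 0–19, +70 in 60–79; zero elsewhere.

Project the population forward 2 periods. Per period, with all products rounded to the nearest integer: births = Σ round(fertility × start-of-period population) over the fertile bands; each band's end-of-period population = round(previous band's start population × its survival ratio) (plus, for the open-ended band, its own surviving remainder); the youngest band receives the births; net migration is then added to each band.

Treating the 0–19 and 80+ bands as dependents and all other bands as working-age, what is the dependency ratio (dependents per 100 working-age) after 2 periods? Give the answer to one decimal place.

77.3

Period 1:
Births: 10100 × 0.473 = 4777  |  3850 × 0.44 = 1694 ⇒ total 6471
20–39: 1450 × 0.964 = 1398
40–59: 10100 × 0.971 = 9807
60–79: 3850 × 0.946 = 3642
80+: 5850 × 0.934 + 3750 × 0.604 = 5464 + 2265 = 7729
Net migration: 0–19 − 60 → 6411; 60–79 + 70 → 3712
Giving 6411 / 1398 / 9807 / 3712 / 7729.
Period 2:
Births: 1398 × 0.473 = 661  |  9807 × 0.44 = 4315 ⇒ total 4976
20–39: 6411 × 0.964 = 6180
40–59: 1398 × 0.971 = 1357
60–79: 9807 × 0.946 = 9277
80+: 3712 × 0.934 + 7729 × 0.604 = 3467 + 4668 = 8135
Net migration: 0–19 − 60 → 4916; 60–79 + 70 → 9347
Giving 4916 / 6180 / 1357 / 9347 / 8135.
Dependents (band 0–19 + band 80+) = 4916 + 8135 = 13051; working-age = 16884; ratio = 13051/16884 × 100 = 77.3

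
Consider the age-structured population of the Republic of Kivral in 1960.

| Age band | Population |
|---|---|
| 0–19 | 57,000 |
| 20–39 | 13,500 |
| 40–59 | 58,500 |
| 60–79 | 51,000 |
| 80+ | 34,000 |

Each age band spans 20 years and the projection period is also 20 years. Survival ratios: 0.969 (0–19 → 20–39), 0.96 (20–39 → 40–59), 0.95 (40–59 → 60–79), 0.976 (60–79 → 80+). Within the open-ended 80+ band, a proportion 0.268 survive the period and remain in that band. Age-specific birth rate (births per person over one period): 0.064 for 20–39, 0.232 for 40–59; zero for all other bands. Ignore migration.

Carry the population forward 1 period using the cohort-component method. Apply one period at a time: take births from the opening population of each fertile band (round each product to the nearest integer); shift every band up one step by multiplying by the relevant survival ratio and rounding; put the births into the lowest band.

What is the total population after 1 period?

197092

Let band 1 be 0–19 through band 5 = 80+.
After projecting period 1:
Births: 13500 × 0.064 = 864  |  58500 × 0.232 = 13572 → total 14436
Band 2: 57000 × 0.969 = 55233
Band 3: 13500 × 0.96 = 12960
Band 4: 58500 × 0.95 = 55575
Band 5: 51000 × 0.976 + 34000 × 0.268 = 49776 + 9112 = 58888
Giving 14436 / 55233 / 12960 / 55575 / 58888.
Total after period 1: 14436 + 55233 + 12960 + 55575 + 58888 = 197092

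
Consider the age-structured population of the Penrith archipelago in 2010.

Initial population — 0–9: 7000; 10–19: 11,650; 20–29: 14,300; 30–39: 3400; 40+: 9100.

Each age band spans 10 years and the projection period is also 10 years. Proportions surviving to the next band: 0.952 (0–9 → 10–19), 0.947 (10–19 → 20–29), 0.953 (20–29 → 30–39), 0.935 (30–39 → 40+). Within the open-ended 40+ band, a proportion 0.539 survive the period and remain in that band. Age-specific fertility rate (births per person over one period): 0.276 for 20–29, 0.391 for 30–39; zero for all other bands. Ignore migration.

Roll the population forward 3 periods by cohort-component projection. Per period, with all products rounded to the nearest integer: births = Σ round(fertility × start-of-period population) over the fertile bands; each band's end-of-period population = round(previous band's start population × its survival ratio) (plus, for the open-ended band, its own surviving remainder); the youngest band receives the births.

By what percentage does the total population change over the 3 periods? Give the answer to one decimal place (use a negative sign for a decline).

-4.0

[period 1]
Births: 14300 × 0.276 = 3947  |  3400 × 0.391 = 1329 → total 5276
10–19: 7000 × 0.952 = 6664
20–29: 11650 × 0.947 = 11033
30–39: 14300 × 0.953 = 13628
40+: 3400 × 0.935 + 9100 × 0.539 = 3179 + 4905 = 8084
Giving 5276 / 6664 / 11033 / 13628 / 8084.
[period 2]
Births: 11033 × 0.276 = 3045  |  13628 × 0.391 = 5329 → total 8374
10–19: 5276 × 0.952 = 5023
20–29: 6664 × 0.947 = 6311
30–39: 11033 × 0.953 = 10514
40+: 13628 × 0.935 + 8084 × 0.539 = 12742 + 4357 = 17099
Giving 8374 / 5023 / 6311 / 10514 / 17099.
[period 3]
Births: 6311 × 0.276 = 1742  |  10514 × 0.391 = 4111 → total 5853
10–19: 8374 × 0.952 = 7972
20–29: 5023 × 0.947 = 4757
30–39: 6311 × 0.953 = 6014
40+: 10514 × 0.935 + 17099 × 0.539 = 9831 + 9216 = 19047
Giving 5853 / 7972 / 4757 / 6014 / 19047.
Total: 45450 → 43643; change = -1807; percentage change = -4.0%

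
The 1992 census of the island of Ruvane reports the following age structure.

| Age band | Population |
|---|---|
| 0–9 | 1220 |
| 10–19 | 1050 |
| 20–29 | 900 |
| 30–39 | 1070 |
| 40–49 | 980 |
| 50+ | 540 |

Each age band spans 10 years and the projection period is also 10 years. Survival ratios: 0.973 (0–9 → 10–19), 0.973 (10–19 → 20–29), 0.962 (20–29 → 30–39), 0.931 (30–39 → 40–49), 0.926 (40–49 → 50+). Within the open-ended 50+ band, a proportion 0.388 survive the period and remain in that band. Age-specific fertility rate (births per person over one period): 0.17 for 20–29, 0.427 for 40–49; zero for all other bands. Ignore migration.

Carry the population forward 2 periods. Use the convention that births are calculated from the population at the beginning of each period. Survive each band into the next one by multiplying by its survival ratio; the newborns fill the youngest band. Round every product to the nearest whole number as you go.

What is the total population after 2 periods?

[period 1]
Births: 900 × 0.17 = 153 ; 980 × 0.427 = 418 — total 571
10–19: 1220 × 0.973 = 1187
20–29: 1050 × 0.973 = 1022
30–39: 900 × 0.962 = 866
40–49: 1070 × 0.931 = 996
50+: 980 × 0.926 + 540 × 0.388 = 907 + 210 = 1117
→ [571, 1187, 1022, 866, 996, 1117]
[period 2]
Births: 1022 × 0.17 = 174 ; 996 × 0.427 = 425 — total 599
10–19: 571 × 0.973 = 556
20–29: 1187 × 0.973 = 1155
30–39: 1022 × 0.962 = 983
40–49: 866 × 0.931 = 806
50+: 996 × 0.926 + 1117 × 0.388 = 922 + 433 = 1355
→ [599, 556, 1155, 983, 806, 1355]
Total after period 2: 599 + 556 + 1155 + 983 + 806 + 1355 = 5454

5454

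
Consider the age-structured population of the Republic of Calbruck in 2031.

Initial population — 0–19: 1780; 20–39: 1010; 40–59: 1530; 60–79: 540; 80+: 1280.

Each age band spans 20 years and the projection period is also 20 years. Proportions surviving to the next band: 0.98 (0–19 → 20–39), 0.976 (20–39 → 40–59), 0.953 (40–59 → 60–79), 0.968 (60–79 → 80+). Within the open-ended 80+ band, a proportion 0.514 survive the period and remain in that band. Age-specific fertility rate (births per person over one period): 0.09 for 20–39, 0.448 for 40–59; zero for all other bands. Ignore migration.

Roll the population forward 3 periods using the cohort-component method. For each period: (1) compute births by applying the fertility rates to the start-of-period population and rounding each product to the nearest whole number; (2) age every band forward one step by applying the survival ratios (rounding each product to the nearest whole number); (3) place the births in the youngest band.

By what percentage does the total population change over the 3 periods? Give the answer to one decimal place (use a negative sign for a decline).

Let group 1 be 0–19 through group 5 = 80+.
After projecting period 1:
Births: 1010 * 0.09 = 91, 1530 * 0.448 = 685 — total 776
Group 2: 1780 * 0.98 = 1744
Group 3: 1010 * 0.976 = 986
Group 4: 1530 * 0.953 = 1458
Group 5: 540 * 0.968 + 1280 * 0.514 = 523 + 658 = 1181
Giving 776 / 1744 / 986 / 1458 / 1181.
After projecting period 2:
Births: 1744 * 0.09 = 157, 986 * 0.448 = 442 — total 599
Group 2: 776 * 0.98 = 760
Group 3: 1744 * 0.976 = 1702
Group 4: 986 * 0.953 = 940
Group 5: 1458 * 0.968 + 1181 * 0.514 = 1411 + 607 = 2018
Giving 599 / 760 / 1702 / 940 / 2018.
After projecting period 3:
Births: 760 * 0.09 = 68, 1702 * 0.448 = 762 — total 830
Group 2: 599 * 0.98 = 587
Group 3: 760 * 0.976 = 742
Group 4: 1702 * 0.953 = 1622
Group 5: 940 * 0.968 + 2018 * 0.514 = 910 + 1037 = 1947
Giving 830 / 587 / 742 / 1622 / 1947.
Total: 6140 → 5728; change = -412; percentage change = -6.7%

-6.7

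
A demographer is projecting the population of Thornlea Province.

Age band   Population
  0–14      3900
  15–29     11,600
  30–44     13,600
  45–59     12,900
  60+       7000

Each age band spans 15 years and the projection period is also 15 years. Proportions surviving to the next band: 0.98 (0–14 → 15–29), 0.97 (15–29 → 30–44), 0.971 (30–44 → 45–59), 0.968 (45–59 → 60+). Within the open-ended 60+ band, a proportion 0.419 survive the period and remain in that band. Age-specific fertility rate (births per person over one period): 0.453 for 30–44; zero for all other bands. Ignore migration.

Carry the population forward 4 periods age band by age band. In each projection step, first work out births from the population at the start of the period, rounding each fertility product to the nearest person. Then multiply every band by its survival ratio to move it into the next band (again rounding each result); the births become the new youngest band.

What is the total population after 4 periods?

[period 1]
Births: 13600 × 0.453 = 6161
15–29: 3900 × 0.98 = 3822
30–44: 11600 × 0.97 = 11252
45–59: 13600 × 0.971 = 13206
60+: 12900 × 0.968 + 7000 × 0.419 = 12487 + 2933 = 15420
Population now: 0–14=6161, 15–29=3822, 30–44=11252, 45–59=13206, 60+=15420
[period 2]
Births: 11252 × 0.453 = 5097
15–29: 6161 × 0.98 = 6038
30–44: 3822 × 0.97 = 3707
45–59: 11252 × 0.971 = 10926
60+: 13206 × 0.968 + 15420 × 0.419 = 12783 + 6461 = 19244
Population now: 0–14=5097, 15–29=6038, 30–44=3707, 45–59=10926, 60+=19244
[period 3]
Births: 3707 × 0.453 = 1679
15–29: 5097 × 0.98 = 4995
30–44: 6038 × 0.97 = 5857
45–59: 3707 × 0.971 = 3599
60+: 10926 × 0.968 + 19244 × 0.419 = 10576 + 8063 = 18639
Population now: 0–14=1679, 15–29=4995, 30–44=5857, 45–59=3599, 60+=18639
[period 4]
Births: 5857 × 0.453 = 2653
15–29: 1679 × 0.98 = 1645
30–44: 4995 × 0.97 = 4845
45–59: 5857 × 0.971 = 5687
60+: 3599 × 0.968 + 18639 × 0.419 = 3484 + 7810 = 11294
Population now: 0–14=2653, 15–29=1645, 30–44=4845, 45–59=5687, 60+=11294
Total after period 4: 2653 + 1645 + 4845 + 5687 + 11294 = 26124

26124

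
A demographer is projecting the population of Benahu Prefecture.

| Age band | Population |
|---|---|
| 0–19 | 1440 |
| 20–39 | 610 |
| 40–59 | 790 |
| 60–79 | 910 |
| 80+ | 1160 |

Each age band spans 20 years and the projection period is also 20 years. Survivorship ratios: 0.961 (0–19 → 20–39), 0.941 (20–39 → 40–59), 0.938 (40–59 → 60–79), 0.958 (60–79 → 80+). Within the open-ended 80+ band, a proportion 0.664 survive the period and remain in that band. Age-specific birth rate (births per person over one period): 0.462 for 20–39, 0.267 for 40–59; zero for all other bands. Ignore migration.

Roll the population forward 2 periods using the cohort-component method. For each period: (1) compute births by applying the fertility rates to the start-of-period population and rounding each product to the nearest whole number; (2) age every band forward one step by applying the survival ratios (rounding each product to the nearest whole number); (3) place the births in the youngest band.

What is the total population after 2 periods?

4906

Period 1:
Births: 610 × 0.462 = 282, 790 × 0.267 = 211 — total 493
20–39: 1440 × 0.961 = 1384
40–59: 610 × 0.941 = 574
60–79: 790 × 0.938 = 741
80+: 910 × 0.958 + 1160 × 0.664 = 872 + 770 = 1642
→ [493, 1384, 574, 741, 1642]
Period 2:
Births: 1384 × 0.462 = 639, 574 × 0.267 = 153 — total 792
20–39: 493 × 0.961 = 474
40–59: 1384 × 0.941 = 1302
60–79: 574 × 0.938 = 538
80+: 741 × 0.958 + 1642 × 0.664 = 710 + 1090 = 1800
→ [792, 474, 1302, 538, 1800]
Total after period 2: 792 + 474 + 1302 + 538 + 1800 = 4906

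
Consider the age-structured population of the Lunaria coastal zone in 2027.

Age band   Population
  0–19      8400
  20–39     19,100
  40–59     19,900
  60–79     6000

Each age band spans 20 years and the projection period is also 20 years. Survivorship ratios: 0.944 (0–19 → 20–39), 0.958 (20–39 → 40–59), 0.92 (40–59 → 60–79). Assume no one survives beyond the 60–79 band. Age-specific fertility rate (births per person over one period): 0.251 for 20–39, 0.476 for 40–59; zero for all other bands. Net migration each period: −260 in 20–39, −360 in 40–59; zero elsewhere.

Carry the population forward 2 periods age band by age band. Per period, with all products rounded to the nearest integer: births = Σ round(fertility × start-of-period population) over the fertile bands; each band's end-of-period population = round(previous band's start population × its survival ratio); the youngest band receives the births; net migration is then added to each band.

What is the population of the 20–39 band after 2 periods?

13207

Call the bands 1 to 4, youngest first.
[period 1]
Births: 19100 × 0.251 = 4794  |  19900 × 0.476 = 9472 ⇒ total 14266
Band 2: 8400 × 0.944 = 7930
Band 3: 19100 × 0.958 = 18298
Band 4: 19900 × 0.92 = 18308
Net migration: Band 2 − 260 → 7670; Band 3 − 360 → 17938
Population now: 0–19=14266, 20–39=7670, 40–59=17938, 60–79=18308
[period 2]
Births: 7670 × 0.251 = 1925  |  17938 × 0.476 = 8538 ⇒ total 10463
Band 2: 14266 × 0.944 = 13467
Band 3: 7670 × 0.958 = 7348
Band 4: 17938 × 0.92 = 16503
Net migration: Band 2 − 260 → 13207; Band 3 − 360 → 6988
Population now: 0–19=10463, 20–39=13207, 40–59=6988, 60–79=16503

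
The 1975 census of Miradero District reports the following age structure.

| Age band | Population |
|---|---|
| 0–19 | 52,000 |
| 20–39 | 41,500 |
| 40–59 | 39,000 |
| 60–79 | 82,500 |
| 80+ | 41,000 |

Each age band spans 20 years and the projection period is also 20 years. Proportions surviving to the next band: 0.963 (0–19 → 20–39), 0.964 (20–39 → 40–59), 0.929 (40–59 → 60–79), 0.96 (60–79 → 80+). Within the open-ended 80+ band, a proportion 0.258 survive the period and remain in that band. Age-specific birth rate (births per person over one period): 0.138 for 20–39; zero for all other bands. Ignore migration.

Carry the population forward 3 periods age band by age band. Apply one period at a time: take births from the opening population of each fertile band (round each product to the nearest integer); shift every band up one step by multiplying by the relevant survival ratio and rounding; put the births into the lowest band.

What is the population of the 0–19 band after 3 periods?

(Groups numbered youngest = 1 to oldest = 5.)
— Period 1 —
Births: 41500 × 0.138 = 5727
Group 2: 52000 × 0.963 = 50076
Group 3: 41500 × 0.964 = 40006
Group 4: 39000 × 0.929 = 36231
Group 5: 82500 × 0.96 + 41000 × 0.258 = 79200 + 10578 = 89778
Giving 5727 / 50076 / 40006 / 36231 / 89778.
— Period 2 —
Births: 50076 × 0.138 = 6910
Group 2: 5727 × 0.963 = 5515
Group 3: 50076 × 0.964 = 48273
Group 4: 40006 × 0.929 = 37166
Group 5: 36231 × 0.96 + 89778 × 0.258 = 34782 + 23163 = 57945
Giving 6910 / 5515 / 48273 / 37166 / 57945.
— Period 3 —
Births: 5515 × 0.138 = 761
Group 2: 6910 × 0.963 = 6654
Group 3: 5515 × 0.964 = 5316
Group 4: 48273 × 0.929 = 44846
Group 5: 37166 × 0.96 + 57945 × 0.258 = 35679 + 14950 = 50629
Giving 761 / 6654 / 5316 / 44846 / 50629.

761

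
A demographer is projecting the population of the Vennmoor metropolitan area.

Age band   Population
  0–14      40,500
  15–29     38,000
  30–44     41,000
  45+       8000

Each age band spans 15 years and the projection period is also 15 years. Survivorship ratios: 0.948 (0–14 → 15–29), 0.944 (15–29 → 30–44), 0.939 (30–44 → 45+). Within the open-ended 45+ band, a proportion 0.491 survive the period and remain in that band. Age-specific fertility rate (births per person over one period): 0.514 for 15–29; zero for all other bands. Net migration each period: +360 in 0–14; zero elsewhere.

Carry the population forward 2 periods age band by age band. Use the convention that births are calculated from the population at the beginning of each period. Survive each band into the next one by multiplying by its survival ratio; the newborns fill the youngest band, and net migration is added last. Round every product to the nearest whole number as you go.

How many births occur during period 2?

19735

— Period 1 —
Births: 38000 * 0.514 = 19532
15–29: 40500 * 0.948 = 38394
30–44: 38000 * 0.944 = 35872
45+: 41000 * 0.939 + 8000 * 0.491 = 38499 + 3928 = 42427
Net migration: 0–14 + 360 → 19892
Giving 19892 / 38394 / 35872 / 42427.
— Period 2 —
Births: 38394 * 0.514 = 19735
15–29: 19892 * 0.948 = 18858
30–44: 38394 * 0.944 = 36244
45+: 35872 * 0.939 + 42427 * 0.491 = 33684 + 20832 = 54516
Net migration: 0–14 + 360 → 20095
Giving 20095 / 18858 / 36244 / 54516.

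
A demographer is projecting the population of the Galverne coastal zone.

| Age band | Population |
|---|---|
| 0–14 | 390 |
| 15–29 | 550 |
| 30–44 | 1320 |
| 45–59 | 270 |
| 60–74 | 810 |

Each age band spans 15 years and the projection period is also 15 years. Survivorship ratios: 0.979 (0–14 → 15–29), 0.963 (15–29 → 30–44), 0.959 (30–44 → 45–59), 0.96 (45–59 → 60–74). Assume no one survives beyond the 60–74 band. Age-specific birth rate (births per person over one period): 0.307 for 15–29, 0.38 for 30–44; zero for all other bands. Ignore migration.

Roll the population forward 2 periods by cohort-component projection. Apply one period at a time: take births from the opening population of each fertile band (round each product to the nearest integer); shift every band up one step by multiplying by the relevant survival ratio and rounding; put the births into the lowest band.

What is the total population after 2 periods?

3066

Call the groups 1 to 5, youngest first.
Period 1.
Births: 550 × 0.307 = 169  |  1320 × 0.38 = 502 → total 671
Group 2: 390 × 0.979 = 382
Group 3: 550 × 0.963 = 530
Group 4: 1320 × 0.959 = 1266
Group 5: 270 × 0.96 = 259
→ [671, 382, 530, 1266, 259]
Period 2.
Births: 382 × 0.307 = 117  |  530 × 0.38 = 201 → total 318
Group 2: 671 × 0.979 = 657
Group 3: 382 × 0.963 = 368
Group 4: 530 × 0.959 = 508
Group 5: 1266 × 0.96 = 1215
→ [318, 657, 368, 508, 1215]
Total after period 2: 318 + 657 + 368 + 508 + 1215 = 3066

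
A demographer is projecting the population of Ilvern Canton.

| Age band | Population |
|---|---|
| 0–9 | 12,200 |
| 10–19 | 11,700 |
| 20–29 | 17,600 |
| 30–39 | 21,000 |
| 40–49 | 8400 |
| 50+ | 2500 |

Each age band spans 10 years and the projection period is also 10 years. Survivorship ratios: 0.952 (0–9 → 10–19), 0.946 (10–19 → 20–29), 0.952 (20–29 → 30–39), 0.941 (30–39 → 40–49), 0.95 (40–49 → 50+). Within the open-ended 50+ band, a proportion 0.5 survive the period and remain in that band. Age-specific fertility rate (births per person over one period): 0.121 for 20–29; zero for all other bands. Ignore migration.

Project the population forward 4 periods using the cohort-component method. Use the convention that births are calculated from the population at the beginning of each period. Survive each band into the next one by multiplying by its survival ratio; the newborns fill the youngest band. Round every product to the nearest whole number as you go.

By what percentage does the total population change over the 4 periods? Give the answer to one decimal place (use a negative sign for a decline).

-49.4

Call the groups 1 to 6, youngest first.
Period 1.
Births: 17600 × 0.121 = 2130
Group 2: 12200 × 0.952 = 11614
Group 3: 11700 × 0.946 = 11068
Group 4: 17600 × 0.952 = 16755
Group 5: 21000 × 0.941 = 19761
Group 6: 8400 × 0.95 + 2500 × 0.5 = 7980 + 1250 = 9230
Giving 2130 / 11614 / 11068 / 16755 / 19761 / 9230.
Period 2.
Births: 11068 × 0.121 = 1339
Group 2: 2130 × 0.952 = 2028
Group 3: 11614 × 0.946 = 10987
Group 4: 11068 × 0.952 = 10537
Group 5: 16755 × 0.941 = 15766
Group 6: 19761 × 0.95 + 9230 × 0.5 = 18773 + 4615 = 23388
Giving 1339 / 2028 / 10987 / 10537 / 15766 / 23388.
Period 3.
Births: 10987 × 0.121 = 1329
Group 2: 1339 × 0.952 = 1275
Group 3: 2028 × 0.946 = 1918
Group 4: 10987 × 0.952 = 10460
Group 5: 10537 × 0.941 = 9915
Group 6: 15766 × 0.95 + 23388 × 0.5 = 14978 + 11694 = 26672
Giving 1329 / 1275 / 1918 / 10460 / 9915 / 26672.
Period 4.
Births: 1918 × 0.121 = 232
Group 2: 1329 × 0.952 = 1265
Group 3: 1275 × 0.946 = 1206
Group 4: 1918 × 0.952 = 1826
Group 5: 10460 × 0.941 = 9843
Group 6: 9915 × 0.95 + 26672 × 0.5 = 9419 + 13336 = 22755
Giving 232 / 1265 / 1206 / 1826 / 9843 / 22755.
Total: 73400 → 37127; change = -36273; percentage change = -49.4%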